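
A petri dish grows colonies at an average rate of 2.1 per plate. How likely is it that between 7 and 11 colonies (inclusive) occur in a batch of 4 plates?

Over the interval, μ = 2.1 × 4 = 8.4 (a batch of 4 plates = 4 plates).
P(7 ≤ N ≤ 11) = Σ_{j=7}^{11} e^(−8.4) · 8.4^j/j! ≈ 0.5901.

0.5901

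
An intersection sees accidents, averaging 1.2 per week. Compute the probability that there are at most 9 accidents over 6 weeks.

Over the interval, μ = 1.2 × 6 = 7.2 (6 weeks).
P(N ≤ 9) = Σ_{j=0}^{9} e^(−μ) μ^j/j! ≈ 0.8096.

0.8096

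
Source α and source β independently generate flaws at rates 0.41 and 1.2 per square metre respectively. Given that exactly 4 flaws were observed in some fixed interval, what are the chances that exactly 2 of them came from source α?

0.2162

Given the total, each event is independently from source α with probability p = λ_α/(λ_α+λ_β) = 0.41/1.61 ≈ 0.2547.
So K ~ Binomial(4, 0.41/1.61): P(K = 2) = C(4,2) · (0.41/1.61)^2 · (1.2/1.61)^2 ≈ 0.2162.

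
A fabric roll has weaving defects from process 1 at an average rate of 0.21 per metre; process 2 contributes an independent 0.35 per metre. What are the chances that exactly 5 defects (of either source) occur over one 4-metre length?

0.0500

Independent Poisson processes superpose: combined rate λ = 0.21 + 0.35 = 0.56 per metre.
Over the interval, μ = 0.56 × 4 = 2.24 (a 4-metre length = 4 metres).
P(N = 5) = e^(−2.24) · 2.24^5/5! ≈ 0.0500.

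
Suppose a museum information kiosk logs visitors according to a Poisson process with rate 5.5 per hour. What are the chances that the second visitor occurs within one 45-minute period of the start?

0.9172

Over the interval, μ = 5.5 × 0.75 = 4.125 (a 45-minute period = 0.75 hours).
The second arrival falls in the interval iff at least 2 events occur there: P(S_2 ≤ t) = P(N ≥ 2) = 1 − P(N ≤ 1) ≈ 0.9172.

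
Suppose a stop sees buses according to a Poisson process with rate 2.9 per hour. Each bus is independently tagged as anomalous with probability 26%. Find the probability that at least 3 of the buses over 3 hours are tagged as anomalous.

0.3939

Thinning: the buses that are tagged as anomalous themselves form a Poisson process with rate 0.26 × 2.9 = 0.754 per hour.
Over the interval, μ = 0.754 × 3 = 2.262 (3 hours).
P(N ≥ 3) = 1 − P(N ≤ 2) ≈ 0.3939.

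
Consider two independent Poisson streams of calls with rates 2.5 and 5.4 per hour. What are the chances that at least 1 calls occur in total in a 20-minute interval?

Independent Poisson processes superpose: combined rate λ = 2.5 + 5.4 = 7.9 per hour.
Over the interval, μ = 7.9 × 1/3 ≈ 2.63333 (a 20-minute interval = 1/3 hours).
P(N ≥ 1) = 1 − P(N ≤ 0) ≈ 0.9282.

0.9282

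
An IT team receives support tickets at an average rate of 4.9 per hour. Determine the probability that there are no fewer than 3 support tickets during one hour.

With mean μ = 4.9 per hour,
P(N ≥ 3) = 1 − P(N ≤ 2) = 1 − Σ_{j=0}^{2} e^(−μ) μ^j/j! ≈ 0.8667.

0.8667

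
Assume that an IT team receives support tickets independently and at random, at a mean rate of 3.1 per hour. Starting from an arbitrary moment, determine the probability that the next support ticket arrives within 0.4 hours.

Inter-arrival times are exponential with rate λ = 3.1 per hour.
P(T ≤ 0.4) = 1 − e^(−λt) = 1 − e^(−3.1 × 0.4) = 1 − e^(−1.24) ≈ 0.7106.

0.7106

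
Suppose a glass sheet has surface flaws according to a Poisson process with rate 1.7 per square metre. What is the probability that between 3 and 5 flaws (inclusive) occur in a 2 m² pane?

Over the interval, μ = 1.7 × 2 = 3.4 (a 2 m² pane = 2 square metres).
P(3 ≤ N ≤ 5) = Σ_{j=3}^{5} e^(−3.4) · 3.4^j/j! ≈ 0.5308.

0.5308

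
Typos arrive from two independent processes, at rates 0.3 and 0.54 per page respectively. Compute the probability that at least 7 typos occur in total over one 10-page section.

0.7330

Independent Poisson processes superpose: combined rate λ = 0.3 + 0.54 = 0.84 per page.
Over the interval, μ = 0.84 × 10 = 8.4 (a 10-page section = 10 pages).
P(N ≥ 7) = 1 − P(N ≤ 6) ≈ 0.7330.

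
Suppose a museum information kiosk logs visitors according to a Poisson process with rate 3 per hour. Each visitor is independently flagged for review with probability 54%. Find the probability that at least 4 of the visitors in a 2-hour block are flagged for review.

0.4064

Thinning: the visitors that are flagged for review themselves form a Poisson process with rate 0.54 × 3 = 1.62 per hour.
Over the interval, μ = 1.62 × 2 = 3.24 (a 2-hour block = 2 hours).
P(N ≥ 4) = 1 − P(N ≤ 3) ≈ 0.4064.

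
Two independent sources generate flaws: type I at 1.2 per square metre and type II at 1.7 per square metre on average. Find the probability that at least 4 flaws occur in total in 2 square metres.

0.8300

Independent Poisson processes superpose: combined rate λ = 1.2 + 1.7 = 2.9 per square metre.
Over the interval, μ = 2.9 × 2 = 5.8 (2 square metres).
P(N ≥ 4) = 1 − P(N ≤ 3) ≈ 0.8300.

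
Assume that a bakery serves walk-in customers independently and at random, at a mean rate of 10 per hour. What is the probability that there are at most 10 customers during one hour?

0.5830

With mean μ = 10 per hour,
P(N ≤ 10) = Σ_{j=0}^{10} e^(−μ) μ^j/j! ≈ 0.5830.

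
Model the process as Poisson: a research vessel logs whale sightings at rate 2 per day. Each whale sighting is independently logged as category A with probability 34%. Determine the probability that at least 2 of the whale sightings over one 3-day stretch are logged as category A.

Thinning: the whale sightings that are logged as category A themselves form a Poisson process with rate 0.34 × 2 = 0.68 per day.
Over the interval, μ = 0.68 × 3 = 2.04 (a 3-day stretch = 3 days).
P(N ≥ 2) = 1 − P(N ≤ 1) ≈ 0.6047.

0.6047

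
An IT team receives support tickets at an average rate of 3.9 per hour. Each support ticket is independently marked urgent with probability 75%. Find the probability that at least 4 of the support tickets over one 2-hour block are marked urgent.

0.8349

Thinning: the support tickets that are marked urgent themselves form a Poisson process with rate 0.75 × 3.9 = 2.925 per hour.
Over the interval, μ = 2.925 × 2 = 5.85 (a 2-hour block = 2 hours).
P(N ≥ 4) = 1 − P(N ≤ 3) ≈ 0.8349.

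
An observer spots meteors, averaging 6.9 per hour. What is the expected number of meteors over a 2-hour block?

13.8

E[N] = λt = 6.9 × 2 = 13.8 (a 2-hour block = 2 hours).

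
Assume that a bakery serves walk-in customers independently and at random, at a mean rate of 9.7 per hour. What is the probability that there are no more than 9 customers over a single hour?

With mean μ = 9.7 per hour,
P(N ≤ 9) = Σ_{j=0}^{9} e^(−μ) μ^j/j! ≈ 0.4960.

0.4960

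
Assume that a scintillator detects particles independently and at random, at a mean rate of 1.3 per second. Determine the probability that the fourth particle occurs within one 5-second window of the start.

Over the interval, μ = 1.3 × 5 = 6.5 (a 5-second window = 5 seconds).
The fourth arrival falls in the interval iff at least 4 events occur there: P(S_4 ≤ t) = P(N ≥ 4) = 1 − P(N ≤ 3) ≈ 0.8882.

0.8882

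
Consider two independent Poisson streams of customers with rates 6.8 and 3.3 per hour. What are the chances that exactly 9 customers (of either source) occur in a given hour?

0.1238

Independent Poisson processes superpose: combined rate λ = 6.8 + 3.3 = 10.1 per hour.
So μ = 10.1.
P(N = 9) = e^(−10.1) · 10.1^9/9! ≈ 0.1238.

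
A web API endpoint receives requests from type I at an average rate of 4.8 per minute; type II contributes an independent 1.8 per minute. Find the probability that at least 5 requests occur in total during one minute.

0.7873

Independent Poisson processes superpose: combined rate λ = 4.8 + 1.8 = 6.6 per minute.
So μ = 6.6.
P(N ≥ 5) = 1 − P(N ≤ 4) ≈ 0.7873.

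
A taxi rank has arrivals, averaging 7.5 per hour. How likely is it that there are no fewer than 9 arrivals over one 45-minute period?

0.1166

Over the interval, μ = 7.5 × 0.75 = 5.625 (a 45-minute period = 0.75 hours).
P(N ≥ 9) = 1 − P(N ≤ 8) = 1 − Σ_{j=0}^{8} e^(−μ) μ^j/j! ≈ 0.1166.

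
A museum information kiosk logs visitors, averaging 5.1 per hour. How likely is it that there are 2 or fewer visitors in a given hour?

0.1165

With mean μ = 5.1 per hour,
P(N ≤ 2) = Σ_{j=0}^{2} e^(−μ) μ^j/j! ≈ 0.1165.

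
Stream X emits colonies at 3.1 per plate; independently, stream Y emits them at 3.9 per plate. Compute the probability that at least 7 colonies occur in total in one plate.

Independent Poisson processes superpose: combined rate λ = 3.1 + 3.9 = 7 per plate.
So μ = 7.
P(N ≥ 7) = 1 − P(N ≤ 6) ≈ 0.5503.

0.5503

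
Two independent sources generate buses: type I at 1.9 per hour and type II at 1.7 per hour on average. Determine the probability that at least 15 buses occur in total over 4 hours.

Independent Poisson processes superpose: combined rate λ = 1.9 + 1.7 = 3.6 per hour.
Over the interval, μ = 3.6 × 4 = 14.4 (4 hours).
P(N ≥ 15) = 1 − P(N ≤ 14) ≈ 0.4719.

0.4719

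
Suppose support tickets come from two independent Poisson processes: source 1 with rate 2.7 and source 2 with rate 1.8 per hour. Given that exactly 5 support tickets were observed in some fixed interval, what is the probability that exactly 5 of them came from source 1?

Given the total, each event is independently from source 1 with probability p = λ_1/(λ_1+λ_2) = 2.7/4.5 = 0.6000.
So K ~ Binomial(5, 2.7/4.5): P(K = 5) = C(5,5) · (2.7/4.5)^5 · (1.8/4.5)^0 ≈ 0.0778.

0.0778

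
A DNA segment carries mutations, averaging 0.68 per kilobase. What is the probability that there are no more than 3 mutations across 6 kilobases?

Over the interval, μ = 0.68 × 6 = 4.08 (6 kilobases).
P(N ≤ 3) = Σ_{j=0}^{3} e^(−μ) μ^j/j! ≈ 0.4180.

0.4180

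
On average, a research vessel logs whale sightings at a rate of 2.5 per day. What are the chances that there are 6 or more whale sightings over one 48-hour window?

0.3840

Over the interval, μ = 2.5 × 2 = 5 (a 48-hour window = 2 days).
P(N ≥ 6) = 1 − P(N ≤ 5) = 1 − Σ_{j=0}^{5} e^(−μ) μ^j/j! ≈ 0.3840.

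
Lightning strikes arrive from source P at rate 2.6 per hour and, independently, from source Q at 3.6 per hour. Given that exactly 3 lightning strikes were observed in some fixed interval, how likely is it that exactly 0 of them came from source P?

Given the total, each event is independently from source P with probability p = λ_P/(λ_P+λ_Q) = 2.6/6.2 ≈ 0.4194.
So K ~ Binomial(3, 2.6/6.2): P(K = 0) = C(3,0) · (2.6/6.2)^0 · (3.6/6.2)^3 ≈ 0.1958.

0.1958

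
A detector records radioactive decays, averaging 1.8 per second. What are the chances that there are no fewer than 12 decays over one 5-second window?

0.1970

Over the interval, μ = 1.8 × 5 = 9 (a 5-second window = 5 seconds).
P(N ≥ 12) = 1 − P(N ≤ 11) = 1 − Σ_{j=0}^{11} e^(−μ) μ^j/j! ≈ 0.1970.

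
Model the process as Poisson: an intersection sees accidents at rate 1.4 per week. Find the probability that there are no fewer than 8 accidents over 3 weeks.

0.0639

Over the interval, μ = 1.4 × 3 = 4.2 (3 weeks).
P(N ≥ 8) = 1 − P(N ≤ 7) = 1 − Σ_{j=0}^{7} e^(−μ) μ^j/j! ≈ 0.0639.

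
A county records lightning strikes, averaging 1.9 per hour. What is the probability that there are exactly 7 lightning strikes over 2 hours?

Over the interval, μ = 1.9 × 2 = 3.8 (2 hours).
P(N = 7) = e^(−μ) μ^7/7! = e^(−3.8) · 3.8^7/5040 ≈ 0.0508.

0.0508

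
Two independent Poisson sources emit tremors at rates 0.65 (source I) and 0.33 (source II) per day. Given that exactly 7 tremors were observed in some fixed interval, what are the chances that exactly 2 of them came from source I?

0.0400

Given the total, each event is independently from source I with probability p = λ_I/(λ_I+λ_II) = 0.65/0.98 ≈ 0.6633.
So K ~ Binomial(7, 0.65/0.98): P(K = 2) = C(7,2) · (0.65/0.98)^2 · (0.33/0.98)^5 ≈ 0.0400.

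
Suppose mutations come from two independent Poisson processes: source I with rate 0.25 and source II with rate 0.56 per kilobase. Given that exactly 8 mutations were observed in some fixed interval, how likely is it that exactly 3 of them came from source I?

Given the total, each event is independently from source I with probability p = λ_I/(λ_I+λ_II) = 0.25/0.81 ≈ 0.3086.
So K ~ Binomial(8, 0.25/0.81): P(K = 3) = C(8,3) · (0.25/0.81)^3 · (0.56/0.81)^5 ≈ 0.2601.

0.2601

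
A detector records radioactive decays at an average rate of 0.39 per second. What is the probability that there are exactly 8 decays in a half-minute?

Over the interval, μ = 0.39 × 30 = 11.7 (a half-minute = 30 seconds).
P(N = 8) = e^(−μ) μ^8/8! = e^(−11.7) · 11.7^8/40320 ≈ 0.0722.

0.0722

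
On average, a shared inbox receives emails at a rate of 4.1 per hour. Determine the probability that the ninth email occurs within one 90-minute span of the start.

Over the interval, μ = 4.1 × 1.5 = 6.15 (a 90-minute span = 1.5 hours).
The ninth arrival falls in the interval iff at least 9 events occur there: P(S_9 ≤ t) = P(N ≥ 9) = 1 − P(N ≤ 8) ≈ 0.1686.

0.1686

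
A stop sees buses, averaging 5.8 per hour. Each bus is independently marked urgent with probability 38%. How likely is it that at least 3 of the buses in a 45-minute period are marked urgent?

0.2304

Thinning: the buses that are marked urgent themselves form a Poisson process with rate 0.38 × 5.8 = 2.204 per hour.
Over the interval, μ = 2.204 × 0.75 = 1.653 (a 45-minute period = 0.75 hours).
P(N ≥ 3) = 1 − P(N ≤ 2) ≈ 0.2304.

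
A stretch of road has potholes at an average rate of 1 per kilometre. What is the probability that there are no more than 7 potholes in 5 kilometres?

0.8666

Over the interval, μ = 1 × 5 = 5 (5 kilometres).
P(N ≤ 7) = Σ_{j=0}^{7} e^(−μ) μ^j/j! ≈ 0.8666.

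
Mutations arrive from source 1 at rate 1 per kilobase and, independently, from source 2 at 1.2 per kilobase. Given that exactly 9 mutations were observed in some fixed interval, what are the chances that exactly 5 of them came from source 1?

Given the total, each event is independently from source 1 with probability p = λ_1/(λ_1+λ_2) = 1/2.2 ≈ 0.4545.
So K ~ Binomial(9, 1/2.2): P(K = 5) = C(9,5) · (1/2.2)^5 · (1.2/2.2)^4 ≈ 0.2164.

0.2164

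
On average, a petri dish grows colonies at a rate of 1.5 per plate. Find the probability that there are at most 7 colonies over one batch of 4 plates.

0.7440

Over the interval, μ = 1.5 × 4 = 6 (a batch of 4 plates = 4 plates).
P(N ≤ 7) = Σ_{j=0}^{7} e^(−μ) μ^j/j! ≈ 0.7440.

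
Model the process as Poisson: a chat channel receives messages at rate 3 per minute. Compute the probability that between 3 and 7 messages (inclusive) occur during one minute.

0.5649

With mean μ = 3 per minute,
P(3 ≤ N ≤ 7) = Σ_{j=3}^{7} e^(−3) · 3^j/j! ≈ 0.5649.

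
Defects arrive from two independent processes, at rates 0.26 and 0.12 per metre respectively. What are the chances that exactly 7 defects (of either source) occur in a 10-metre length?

Independent Poisson processes superpose: combined rate λ = 0.26 + 0.12 = 0.38 per metre.
Over the interval, μ = 0.38 × 10 = 3.8 (a 10-metre length = 10 metres).
P(N = 7) = e^(−3.8) · 3.8^7/7! ≈ 0.0508.

0.0508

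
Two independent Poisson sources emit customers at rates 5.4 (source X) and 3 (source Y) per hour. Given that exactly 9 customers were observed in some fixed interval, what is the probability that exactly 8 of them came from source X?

0.0938

Given the total, each event is independently from source X with probability p = λ_X/(λ_X+λ_Y) = 5.4/8.4 ≈ 0.6429.
So K ~ Binomial(9, 5.4/8.4): P(K = 8) = C(9,8) · (5.4/8.4)^8 · (3/8.4)^1 ≈ 0.0938.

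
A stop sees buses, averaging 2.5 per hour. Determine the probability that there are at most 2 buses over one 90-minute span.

0.2771

Over the interval, μ = 2.5 × 1.5 = 3.75 (a 90-minute span = 1.5 hours).
P(N ≤ 2) = Σ_{j=0}^{2} e^(−μ) μ^j/j! ≈ 0.2771.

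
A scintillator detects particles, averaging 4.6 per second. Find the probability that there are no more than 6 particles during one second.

0.8180

With mean μ = 4.6 per second,
P(N ≤ 6) = Σ_{j=0}^{6} e^(−μ) μ^j/j! ≈ 0.8180.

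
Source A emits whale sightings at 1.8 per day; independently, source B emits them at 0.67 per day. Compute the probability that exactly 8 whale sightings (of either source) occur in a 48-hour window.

0.0629

Independent Poisson processes superpose: combined rate λ = 1.8 + 0.67 = 2.47 per day.
Over the interval, μ = 2.47 × 2 = 4.94 (a 48-hour window = 2 days).
P(N = 8) = e^(−4.94) · 4.94^8/8! ≈ 0.0629.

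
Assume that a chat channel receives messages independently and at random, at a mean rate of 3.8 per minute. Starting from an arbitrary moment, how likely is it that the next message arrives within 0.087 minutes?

0.2815

Inter-arrival times are exponential with rate λ = 3.8 per minute.
P(T ≤ 0.087) = 1 − e^(−λt) = 1 − e^(−3.8 × 0.087) = 1 − e^(−0.3306) ≈ 0.2815.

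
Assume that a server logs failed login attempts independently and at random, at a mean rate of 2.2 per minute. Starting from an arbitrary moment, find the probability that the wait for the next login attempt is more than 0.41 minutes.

The wait for the next event is exponential with rate λ = 2.2 per minute.
P(T > 0.41) = e^(−λt) = e^(−2.2 × 0.41) = e^(−0.902) ≈ 0.4058.

0.4058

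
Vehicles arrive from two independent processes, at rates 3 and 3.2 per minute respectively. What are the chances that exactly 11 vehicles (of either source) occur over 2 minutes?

Independent Poisson processes superpose: combined rate λ = 3 + 3.2 = 6.2 per minute.
Over the interval, μ = 6.2 × 2 = 12.4 (2 minutes).
P(N = 11) = e^(−12.4) · 12.4^11/11! ≈ 0.1100.

0.1100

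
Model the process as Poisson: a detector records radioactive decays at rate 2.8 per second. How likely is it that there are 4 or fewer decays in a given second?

0.8477

With mean μ = 2.8 per second,
P(N ≤ 4) = Σ_{j=0}^{4} e^(−μ) μ^j/j! ≈ 0.8477.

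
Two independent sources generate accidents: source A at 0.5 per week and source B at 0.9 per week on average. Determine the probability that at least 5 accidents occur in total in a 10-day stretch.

Independent Poisson processes superpose: combined rate λ = 0.5 + 0.9 = 1.4 per week.
Over the interval, μ = 1.4 × 10/7 = 2 (a 10-day stretch = 10/7 weeks).
P(N ≥ 5) = 1 − P(N ≤ 4) ≈ 0.0527.

0.0527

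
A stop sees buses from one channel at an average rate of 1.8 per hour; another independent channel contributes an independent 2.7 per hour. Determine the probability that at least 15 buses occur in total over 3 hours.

0.3767

Independent Poisson processes superpose: combined rate λ = 1.8 + 2.7 = 4.5 per hour.
Over the interval, μ = 4.5 × 3 = 13.5 (3 hours).
P(N ≥ 15) = 1 − P(N ≤ 14) ≈ 0.3767.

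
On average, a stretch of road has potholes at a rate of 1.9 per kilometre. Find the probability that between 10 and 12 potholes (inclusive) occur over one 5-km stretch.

0.3146

Over the interval, μ = 1.9 × 5 = 9.5 (a 5-km stretch = 5 kilometres).
P(10 ≤ N ≤ 12) = Σ_{j=10}^{12} e^(−9.5) · 9.5^j/j! ≈ 0.3146.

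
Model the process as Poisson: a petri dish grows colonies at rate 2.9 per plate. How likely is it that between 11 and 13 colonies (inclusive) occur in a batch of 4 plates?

0.3325

Over the interval, μ = 2.9 × 4 = 11.6 (a batch of 4 plates = 4 plates).
P(11 ≤ N ≤ 13) = Σ_{j=11}^{13} e^(−11.6) · 11.6^j/j! ≈ 0.3325.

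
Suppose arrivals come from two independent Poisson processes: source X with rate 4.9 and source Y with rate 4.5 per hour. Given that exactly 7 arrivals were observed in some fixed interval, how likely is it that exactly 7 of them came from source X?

0.0105

Given the total, each event is independently from source X with probability p = λ_X/(λ_X+λ_Y) = 4.9/9.4 ≈ 0.5213.
So K ~ Binomial(7, 4.9/9.4): P(K = 7) = C(7,7) · (4.9/9.4)^7 · (4.5/9.4)^0 ≈ 0.0105.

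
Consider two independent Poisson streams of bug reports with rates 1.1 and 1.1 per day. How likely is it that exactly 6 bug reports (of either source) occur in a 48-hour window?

0.1237

Independent Poisson processes superpose: combined rate λ = 1.1 + 1.1 = 2.2 per day.
Over the interval, μ = 2.2 × 2 = 4.4 (a 48-hour window = 2 days).
P(N = 6) = e^(−4.4) · 4.4^6/6! ≈ 0.1237.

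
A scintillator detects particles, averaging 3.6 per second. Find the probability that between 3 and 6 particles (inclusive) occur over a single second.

With mean μ = 3.6 per second,
P(3 ≤ N ≤ 6) = Σ_{j=3}^{6} e^(−3.6) · 3.6^j/j! ≈ 0.6240.

0.6240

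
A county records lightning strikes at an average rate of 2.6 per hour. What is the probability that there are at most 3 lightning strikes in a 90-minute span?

0.4532

Over the interval, μ = 2.6 × 1.5 = 3.9 (a 90-minute span = 1.5 hours).
P(N ≤ 3) = Σ_{j=0}^{3} e^(−μ) μ^j/j! ≈ 0.4532.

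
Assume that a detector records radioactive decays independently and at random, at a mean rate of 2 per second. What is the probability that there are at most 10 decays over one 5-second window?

Over the interval, μ = 2 × 5 = 10 (a 5-second window = 5 seconds).
P(N ≤ 10) = Σ_{j=0}^{10} e^(−μ) μ^j/j! ≈ 0.5830.

0.5830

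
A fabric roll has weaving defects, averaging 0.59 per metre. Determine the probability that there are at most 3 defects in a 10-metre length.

Over the interval, μ = 0.59 × 10 = 5.9 (a 10-metre length = 10 metres).
P(N ≤ 3) = Σ_{j=0}^{3} e^(−μ) μ^j/j! ≈ 0.1604.

0.1604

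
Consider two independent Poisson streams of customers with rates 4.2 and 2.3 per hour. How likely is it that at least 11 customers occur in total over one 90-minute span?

0.3857

Independent Poisson processes superpose: combined rate λ = 4.2 + 2.3 = 6.5 per hour.
Over the interval, μ = 6.5 × 1.5 = 9.75 (a 90-minute span = 1.5 hours).
P(N ≥ 11) = 1 − P(N ≤ 10) ≈ 0.3857.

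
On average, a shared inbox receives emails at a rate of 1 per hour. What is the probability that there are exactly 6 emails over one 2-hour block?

0.0120

Over the interval, μ = 1 × 2 = 2 (a 2-hour block = 2 hours).
P(N = 6) = e^(−μ) μ^6/6! = e^(−2) · 2^6/720 ≈ 0.0120.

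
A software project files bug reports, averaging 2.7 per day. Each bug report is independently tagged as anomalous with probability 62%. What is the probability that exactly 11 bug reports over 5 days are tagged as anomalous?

Thinning: the bug reports that are tagged as anomalous themselves form a Poisson process with rate 0.62 × 2.7 = 1.674 per day.
Over the interval, μ = 1.674 × 5 = 8.37 (5 days).
P(N = 11) = e^(−8.37) · 8.37^11/11! ≈ 0.0820.

0.0820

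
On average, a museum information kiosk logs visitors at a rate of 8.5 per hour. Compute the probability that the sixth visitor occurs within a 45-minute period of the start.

0.6125

Over the interval, μ = 8.5 × 0.75 = 6.375 (a 45-minute period = 0.75 hours).
The sixth arrival falls in the interval iff at least 6 events occur there: P(S_6 ≤ t) = P(N ≥ 6) = 1 − P(N ≤ 5) ≈ 0.6125.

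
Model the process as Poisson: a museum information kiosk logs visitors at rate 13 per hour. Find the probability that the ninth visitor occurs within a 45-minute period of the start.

Over the interval, μ = 13 × 0.75 = 9.75 (a 45-minute period = 0.75 hours).
The ninth arrival falls in the interval iff at least 9 events occur there: P(S_9 ≤ t) = P(N ≥ 9) = 1 − P(N ≤ 8) ≈ 0.6383.

0.6383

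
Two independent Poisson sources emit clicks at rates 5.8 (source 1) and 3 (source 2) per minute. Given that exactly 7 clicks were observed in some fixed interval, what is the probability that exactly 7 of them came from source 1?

Given the total, each event is independently from source 1 with probability p = λ_1/(λ_1+λ_2) = 5.8/8.8 ≈ 0.6591.
So K ~ Binomial(7, 5.8/8.8): P(K = 7) = C(7,7) · (5.8/8.8)^7 · (3/8.8)^0 ≈ 0.0540.

0.0540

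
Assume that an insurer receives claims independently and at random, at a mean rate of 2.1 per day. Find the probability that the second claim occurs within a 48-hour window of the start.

0.9220

Over the interval, μ = 2.1 × 2 = 4.2 (a 48-hour window = 2 days).
The second arrival falls in the interval iff at least 2 events occur there: P(S_2 ≤ t) = P(N ≥ 2) = 1 − P(N ≤ 1) ≈ 0.9220.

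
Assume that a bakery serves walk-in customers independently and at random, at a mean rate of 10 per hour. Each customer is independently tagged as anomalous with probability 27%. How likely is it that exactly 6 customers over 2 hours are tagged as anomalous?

Thinning: the customers that are tagged as anomalous themselves form a Poisson process with rate 0.27 × 10 = 2.7 per hour.
Over the interval, μ = 2.7 × 2 = 5.4 (2 hours).
P(N = 6) = e^(−5.4) · 5.4^6/6! ≈ 0.1555.

0.1555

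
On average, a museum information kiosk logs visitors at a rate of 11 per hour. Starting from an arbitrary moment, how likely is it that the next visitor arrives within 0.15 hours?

0.8080

Inter-arrival times are exponential with rate λ = 11 per hour.
P(T ≤ 0.15) = 1 − e^(−λt) = 1 − e^(−11 × 0.15) = 1 − e^(−1.65) ≈ 0.8080.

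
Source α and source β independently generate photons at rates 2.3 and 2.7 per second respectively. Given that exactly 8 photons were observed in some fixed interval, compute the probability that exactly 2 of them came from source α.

0.1469

Given the total, each event is independently from source α with probability p = λ_α/(λ_α+λ_β) = 2.3/5 = 0.4600.
So K ~ Binomial(8, 2.3/5): P(K = 2) = C(8,2) · (2.3/5)^2 · (2.7/5)^6 ≈ 0.1469.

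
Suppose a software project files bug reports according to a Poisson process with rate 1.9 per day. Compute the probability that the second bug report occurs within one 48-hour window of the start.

0.8926

Over the interval, μ = 1.9 × 2 = 3.8 (a 48-hour window = 2 days).
The second arrival falls in the interval iff at least 2 events occur there: P(S_2 ≤ t) = P(N ≥ 2) = 1 − P(N ≤ 1) ≈ 0.8926.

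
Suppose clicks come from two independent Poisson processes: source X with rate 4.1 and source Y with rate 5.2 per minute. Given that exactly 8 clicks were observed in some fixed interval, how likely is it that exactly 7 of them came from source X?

0.0145

Given the total, each event is independently from source X with probability p = λ_X/(λ_X+λ_Y) = 4.1/9.3 ≈ 0.4409.
So K ~ Binomial(8, 4.1/9.3): P(K = 7) = C(8,7) · (4.1/9.3)^7 · (5.2/9.3)^1 ≈ 0.0145.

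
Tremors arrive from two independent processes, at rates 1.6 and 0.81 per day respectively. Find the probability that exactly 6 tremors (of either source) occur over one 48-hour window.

Independent Poisson processes superpose: combined rate λ = 1.6 + 0.81 = 2.41 per day.
Over the interval, μ = 2.41 × 2 = 4.82 (a 48-hour window = 2 days).
P(N = 6) = e^(−4.82) · 4.82^6/6! ≈ 0.1405.

0.1405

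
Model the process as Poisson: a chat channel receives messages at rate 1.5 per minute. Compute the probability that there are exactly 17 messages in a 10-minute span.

0.0847

Over the interval, μ = 1.5 × 10 = 15 (a 10-minute span = 10 minutes).
P(N = 17) = e^(−μ) μ^17/17! = e^(−15) · 15^17/355687428096000 ≈ 0.0847.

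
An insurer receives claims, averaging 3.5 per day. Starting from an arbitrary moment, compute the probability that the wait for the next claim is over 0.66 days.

0.0993

The wait for the next event is exponential with rate λ = 3.5 per day.
P(T > 0.66) = e^(−λt) = e^(−3.5 × 0.66) = e^(−2.31) ≈ 0.0993.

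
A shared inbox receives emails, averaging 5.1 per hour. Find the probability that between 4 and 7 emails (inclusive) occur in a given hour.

With mean μ = 5.1 per hour,
P(4 ≤ N ≤ 7) = Σ_{j=4}^{7} e^(−5.1) · 5.1^j/j! ≈ 0.6047.

0.6047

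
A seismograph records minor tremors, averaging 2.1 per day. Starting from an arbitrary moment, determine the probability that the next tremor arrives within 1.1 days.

Inter-arrival times are exponential with rate λ = 2.1 per day.
P(T ≤ 1.1) = 1 − e^(−λt) = 1 − e^(−2.1 × 1.1) = 1 − e^(−2.31) ≈ 0.9007.

0.9007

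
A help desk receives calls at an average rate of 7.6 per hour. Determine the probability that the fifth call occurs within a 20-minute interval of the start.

0.1133

Over the interval, μ = 7.6 × 1/3 ≈ 2.53333 (a 20-minute interval = 1/3 hours).
The fifth arrival falls in the interval iff at least 5 events occur there: P(S_5 ≤ t) = P(N ≥ 5) = 1 − P(N ≤ 4) ≈ 0.1133.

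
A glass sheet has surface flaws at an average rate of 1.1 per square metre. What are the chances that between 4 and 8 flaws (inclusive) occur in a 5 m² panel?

0.6927

Over the interval, μ = 1.1 × 5 = 5.5 (a 5 m² panel = 5 square metres).
P(4 ≤ N ≤ 8) = Σ_{j=4}^{8} e^(−5.5) · 5.5^j/j! ≈ 0.6927.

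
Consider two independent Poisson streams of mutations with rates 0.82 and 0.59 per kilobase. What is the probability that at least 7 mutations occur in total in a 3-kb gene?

Independent Poisson processes superpose: combined rate λ = 0.82 + 0.59 = 1.41 per kilobase.
Over the interval, μ = 1.41 × 3 = 4.23 (a 3-kb gene = 3 kilobases).
P(N ≥ 7) = 1 − P(N ≤ 6) ≈ 0.1360.

0.1360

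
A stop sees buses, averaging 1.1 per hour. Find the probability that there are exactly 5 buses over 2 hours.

0.0476

Over the interval, μ = 1.1 × 2 = 2.2 (2 hours).
P(N = 5) = e^(−μ) μ^5/5! = e^(−2.2) · 2.2^5/120 ≈ 0.0476.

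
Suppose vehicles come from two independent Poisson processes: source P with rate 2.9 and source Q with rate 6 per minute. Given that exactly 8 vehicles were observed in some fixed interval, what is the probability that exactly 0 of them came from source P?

Given the total, each event is independently from source P with probability p = λ_P/(λ_P+λ_Q) = 2.9/8.9 ≈ 0.3258.
So K ~ Binomial(8, 2.9/8.9): P(K = 0) = C(8,0) · (2.9/8.9)^0 · (6/8.9)^8 ≈ 0.0427.

0.0427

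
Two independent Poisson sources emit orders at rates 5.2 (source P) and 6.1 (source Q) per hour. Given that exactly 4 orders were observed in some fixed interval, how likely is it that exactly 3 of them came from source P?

Given the total, each event is independently from source P with probability p = λ_P/(λ_P+λ_Q) = 5.2/11.3 ≈ 0.4602.
So K ~ Binomial(4, 5.2/11.3): P(K = 3) = C(4,3) · (5.2/11.3)^3 · (6.1/11.3)^1 ≈ 0.2104.

0.2104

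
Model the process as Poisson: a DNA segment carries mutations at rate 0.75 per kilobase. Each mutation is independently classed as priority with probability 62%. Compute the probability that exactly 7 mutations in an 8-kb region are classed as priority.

0.0474

Thinning: the mutations that are classed as priority themselves form a Poisson process with rate 0.62 × 0.75 = 0.465 per kilobase.
Over the interval, μ = 0.465 × 8 = 3.72 (an 8-kb region = 8 kilobases).
P(N = 7) = e^(−3.72) · 3.72^7/7! ≈ 0.0474.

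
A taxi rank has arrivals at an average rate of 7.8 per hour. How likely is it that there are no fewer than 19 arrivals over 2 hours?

0.2253

Over the interval, μ = 7.8 × 2 = 15.6 (2 hours).
P(N ≥ 19) = 1 − P(N ≤ 18) = 1 − Σ_{j=0}^{18} e^(−μ) μ^j/j! ≈ 0.2253.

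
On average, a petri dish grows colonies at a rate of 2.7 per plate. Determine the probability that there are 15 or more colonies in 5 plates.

Over the interval, μ = 2.7 × 5 = 13.5 (5 plates).
P(N ≥ 15) = 1 − P(N ≤ 14) = 1 − Σ_{j=0}^{14} e^(−μ) μ^j/j! ≈ 0.3767.

0.3767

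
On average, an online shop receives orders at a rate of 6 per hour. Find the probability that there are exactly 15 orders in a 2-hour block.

0.0724

Over the interval, μ = 6 × 2 = 12 (a 2-hour block = 2 hours).
P(N = 15) = e^(−μ) μ^15/15! = e^(−12) · 12^15/1307674368000 ≈ 0.0724.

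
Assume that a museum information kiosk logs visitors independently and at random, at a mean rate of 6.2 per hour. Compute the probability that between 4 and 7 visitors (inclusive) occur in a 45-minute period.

0.5829

Over the interval, μ = 6.2 × 0.75 = 4.65 (a 45-minute period = 0.75 hours).
P(4 ≤ N ≤ 7) = Σ_{j=4}^{7} e^(−4.65) · 4.65^j/j! ≈ 0.5829.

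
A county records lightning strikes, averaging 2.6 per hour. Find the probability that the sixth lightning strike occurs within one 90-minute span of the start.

Over the interval, μ = 2.6 × 1.5 = 3.9 (a 90-minute span = 1.5 hours).
The sixth arrival falls in the interval iff at least 6 events occur there: P(S_6 ≤ t) = P(N ≥ 6) = 1 − P(N ≤ 5) ≈ 0.1994.

0.1994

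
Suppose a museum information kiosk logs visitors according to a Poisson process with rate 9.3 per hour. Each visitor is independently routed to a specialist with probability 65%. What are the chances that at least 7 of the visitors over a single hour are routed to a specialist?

Thinning: the visitors that are routed to a specialist themselves form a Poisson process with rate 0.65 × 9.3 = 6.045 per hour.
So μ = 6.045.
P(N ≥ 7) = 1 − P(N ≤ 6) ≈ 0.4009.

0.4009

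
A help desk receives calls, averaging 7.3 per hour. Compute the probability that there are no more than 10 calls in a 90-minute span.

0.4659

Over the interval, μ = 7.3 × 1.5 = 10.95 (a 90-minute span = 1.5 hours).
P(N ≤ 10) = Σ_{j=0}^{10} e^(−μ) μ^j/j! ≈ 0.4659.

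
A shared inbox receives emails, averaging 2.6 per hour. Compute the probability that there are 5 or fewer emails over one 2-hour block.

Over the interval, μ = 2.6 × 2 = 5.2 (a 2-hour block = 2 hours).
P(N ≤ 5) = Σ_{j=0}^{5} e^(−μ) μ^j/j! ≈ 0.5809.

0.5809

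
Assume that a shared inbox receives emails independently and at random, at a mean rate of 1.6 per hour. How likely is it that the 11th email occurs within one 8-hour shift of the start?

Over the interval, μ = 1.6 × 8 = 12.8 (an 8-hour shift = 8 hours).
The 11th arrival falls in the interval iff at least 11 events occur there: P(S_11 ≤ t) = P(N ≥ 11) = 1 − P(N ≤ 10) ≈ 0.7307.

0.7307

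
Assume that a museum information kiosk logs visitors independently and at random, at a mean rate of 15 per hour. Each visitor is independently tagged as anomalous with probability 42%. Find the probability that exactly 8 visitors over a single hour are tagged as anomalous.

Thinning: the visitors that are tagged as anomalous themselves form a Poisson process with rate 0.42 × 15 = 6.3 per hour.
So μ = 6.3.
P(N = 8) = e^(−6.3) · 6.3^8/8! ≈ 0.1130.

0.1130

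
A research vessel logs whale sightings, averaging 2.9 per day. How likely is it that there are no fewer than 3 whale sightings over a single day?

With mean μ = 2.9 per day,
P(N ≥ 3) = 1 − P(N ≤ 2) = 1 − Σ_{j=0}^{2} e^(−μ) μ^j/j! ≈ 0.5540.

0.5540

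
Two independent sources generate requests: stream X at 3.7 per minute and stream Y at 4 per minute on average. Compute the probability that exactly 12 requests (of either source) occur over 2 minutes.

Independent Poisson processes superpose: combined rate λ = 3.7 + 4 = 7.7 per minute.
Over the interval, μ = 7.7 × 2 = 15.4 (2 minutes).
P(N = 12) = e^(−15.4) · 15.4^12/12! ≈ 0.0762.

0.0762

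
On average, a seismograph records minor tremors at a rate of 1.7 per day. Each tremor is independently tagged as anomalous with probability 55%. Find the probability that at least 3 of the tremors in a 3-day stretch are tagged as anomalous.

0.5317

Thinning: the tremors that are tagged as anomalous themselves form a Poisson process with rate 0.55 × 1.7 = 0.935 per day.
Over the interval, μ = 0.935 × 3 = 2.805 (a 3-day stretch = 3 days).
P(N ≥ 3) = 1 − P(N ≤ 2) ≈ 0.5317.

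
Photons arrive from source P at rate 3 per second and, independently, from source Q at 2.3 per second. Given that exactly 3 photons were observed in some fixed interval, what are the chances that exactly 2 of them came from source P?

Given the total, each event is independently from source P with probability p = λ_P/(λ_P+λ_Q) = 3/5.3 ≈ 0.5660.
So K ~ Binomial(3, 3/5.3): P(K = 2) = C(3,2) · (3/5.3)^2 · (2.3/5.3)^1 ≈ 0.4171.

0.4171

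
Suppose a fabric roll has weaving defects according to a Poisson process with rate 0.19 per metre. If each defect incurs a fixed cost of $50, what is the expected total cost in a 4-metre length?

$38

E[N] = 0.19 × 4 = 0.76 (a 4-metre length = 4 metres); E[cost] = 0.76 × $50 = $38.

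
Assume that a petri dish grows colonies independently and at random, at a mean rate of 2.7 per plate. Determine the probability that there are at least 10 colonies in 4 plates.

0.6374

Over the interval, μ = 2.7 × 4 = 10.8 (4 plates).
P(N ≥ 10) = 1 − P(N ≤ 9) = 1 − Σ_{j=0}^{9} e^(−μ) μ^j/j! ≈ 0.6374.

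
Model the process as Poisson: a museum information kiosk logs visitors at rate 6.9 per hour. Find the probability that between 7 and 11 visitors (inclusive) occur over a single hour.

0.4863

With mean μ = 6.9 per hour,
P(7 ≤ N ≤ 11) = Σ_{j=7}^{11} e^(−6.9) · 6.9^j/j! ≈ 0.4863.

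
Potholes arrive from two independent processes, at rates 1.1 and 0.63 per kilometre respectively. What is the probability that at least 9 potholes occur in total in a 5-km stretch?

0.4974

Independent Poisson processes superpose: combined rate λ = 1.1 + 0.63 = 1.73 per kilometre.
Over the interval, μ = 1.73 × 5 = 8.65 (a 5-km stretch = 5 kilometres).
P(N ≥ 9) = 1 − P(N ≤ 8) ≈ 0.4974.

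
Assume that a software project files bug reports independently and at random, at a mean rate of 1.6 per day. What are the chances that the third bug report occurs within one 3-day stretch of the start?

0.8575

Over the interval, μ = 1.6 × 3 = 4.8 (a 3-day stretch = 3 days).
The third arrival falls in the interval iff at least 3 events occur there: P(S_3 ≤ t) = P(N ≥ 3) = 1 − P(N ≤ 2) ≈ 0.8575.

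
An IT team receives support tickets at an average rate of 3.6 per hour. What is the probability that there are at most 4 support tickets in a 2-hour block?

Over the interval, μ = 3.6 × 2 = 7.2 (a 2-hour block = 2 hours).
P(N ≤ 4) = Σ_{j=0}^{4} e^(−μ) μ^j/j! ≈ 0.1555.

0.1555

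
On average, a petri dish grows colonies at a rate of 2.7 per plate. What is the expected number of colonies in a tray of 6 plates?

16.2

E[N] = λt = 2.7 × 6 = 16.2 (a tray of 6 plates = 6 plates).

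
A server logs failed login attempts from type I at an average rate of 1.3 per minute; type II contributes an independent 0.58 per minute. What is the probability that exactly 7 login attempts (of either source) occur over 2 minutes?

0.0491

Independent Poisson processes superpose: combined rate λ = 1.3 + 0.58 = 1.88 per minute.
Over the interval, μ = 1.88 × 2 = 3.76 (2 minutes).
P(N = 7) = e^(−3.76) · 3.76^7/7! ≈ 0.0491.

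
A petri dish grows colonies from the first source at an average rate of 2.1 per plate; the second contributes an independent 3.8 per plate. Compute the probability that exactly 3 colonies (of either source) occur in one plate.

0.0938

Independent Poisson processes superpose: combined rate λ = 2.1 + 3.8 = 5.9 per plate.
So μ = 5.9.
P(N = 3) = e^(−5.9) · 5.9^3/3! ≈ 0.0938.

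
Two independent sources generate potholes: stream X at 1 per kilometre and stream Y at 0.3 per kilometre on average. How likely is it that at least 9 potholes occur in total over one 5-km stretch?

Independent Poisson processes superpose: combined rate λ = 1 + 0.3 = 1.3 per kilometre.
Over the interval, μ = 1.3 × 5 = 6.5 (a 5-km stretch = 5 kilometres).
P(N ≥ 9) = 1 − P(N ≤ 8) ≈ 0.2084.

0.2084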